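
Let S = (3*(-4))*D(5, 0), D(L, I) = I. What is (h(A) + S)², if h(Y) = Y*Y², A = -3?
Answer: 729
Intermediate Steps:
h(Y) = Y³
S = 0 (S = (3*(-4))*0 = -12*0 = 0)
(h(A) + S)² = ((-3)³ + 0)² = (-27 + 0)² = (-27)² = 729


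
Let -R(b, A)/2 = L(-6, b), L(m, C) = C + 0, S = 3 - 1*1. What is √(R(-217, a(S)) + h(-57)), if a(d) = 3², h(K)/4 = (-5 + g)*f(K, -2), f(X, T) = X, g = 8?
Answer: 5*I*√10 ≈ 15.811*I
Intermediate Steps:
S = 2 (S = 3 - 1 = 2)
L(m, C) = C
h(K) = 12*K (h(K) = 4*((-5 + 8)*K) = 4*(3*K) = 12*K)
a(d) = 9
R(b, A) = -2*b
√(R(-217, a(S)) + h(-57)) = √(-2*(-217) + 12*(-57)) = √(434 - 684) = √(-250) = 5*I*√10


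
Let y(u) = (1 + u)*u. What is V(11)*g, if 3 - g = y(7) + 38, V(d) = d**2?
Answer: -11011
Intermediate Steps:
y(u) = u*(1 + u)
g = -91 (g = 3 - (7*(1 + 7) + 38) = 3 - (7*8 + 38) = 3 - (56 + 38) = 3 - 1*94 = 3 - 94 = -91)
V(11)*g = 11**2*(-91) = 121*(-91) = -11011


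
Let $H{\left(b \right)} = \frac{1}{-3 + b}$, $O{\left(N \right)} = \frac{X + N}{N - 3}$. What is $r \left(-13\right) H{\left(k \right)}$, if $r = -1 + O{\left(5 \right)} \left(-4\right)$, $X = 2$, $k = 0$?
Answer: $-65$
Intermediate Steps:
$O{\left(N \right)} = \frac{2 + N}{-3 + N}$ ($O{\left(N \right)} = \frac{2 + N}{N - 3} = \frac{2 + N}{-3 + N}$)
$r = -15$ ($r = -1 + \frac{2 + 5}{-3 + 5} \left(-4\right) = -1 + \frac{1}{2} \cdot 7 \left(-4\right) = -1 + \frac{7}{2} \left(-4\right) = -1 - 14 = -15$)
$r \left(-13\right) H{\left(k \right)} = \frac{\left(-15\right) \left(-13\right)}{-3 + 0} = \frac{195}{-3} = 195 \left(- \frac{1}{3}\right) = -65$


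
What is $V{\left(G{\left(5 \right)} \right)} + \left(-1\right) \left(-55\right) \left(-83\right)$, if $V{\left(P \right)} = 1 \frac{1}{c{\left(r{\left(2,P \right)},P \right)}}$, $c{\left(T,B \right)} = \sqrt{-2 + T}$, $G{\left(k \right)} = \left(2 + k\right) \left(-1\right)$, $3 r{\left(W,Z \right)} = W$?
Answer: $-4565 - \frac{i \sqrt{3}}{2} \approx -4565.0 - 0.86602 i$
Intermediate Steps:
$r{\left(W,Z \right)} = \frac{W}{3}$
$G{\left(k \right)} = -2 - k$
$V{\left(P \right)} = - \frac{i \sqrt{3}}{2}$ ($V{\left(P \right)} = 1 \frac{1}{\sqrt{-2 + \frac{1}{3} \cdot 2}} = 1 \frac{1}{\sqrt{-2 + \frac{2}{3}}} = 1 \frac{1}{\sqrt{- \frac{4}{3}}} = 1 \frac{1}{\frac{2}{3} i \sqrt{3}} = 1 \left(- \frac{i \sqrt{3}}{2}\right) = - \frac{i \sqrt{3}}{2}$)
$V{\left(G{\left(5 \right)} \right)} + \left(-1\right) \left(-55\right) \left(-83\right) = - \frac{i \sqrt{3}}{2} + \left(-1\right) \left(-55\right) \left(-83\right) = - \frac{i \sqrt{3}}{2} + 55 \left(-83\right) = - \frac{i \sqrt{3}}{2} - 4565 = -4565 - \frac{i \sqrt{3}}{2}$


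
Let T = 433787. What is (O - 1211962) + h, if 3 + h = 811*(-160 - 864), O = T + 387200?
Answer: -1221442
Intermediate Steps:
O = 820987 (O = 433787 + 387200 = 820987)
h = -830467 (h = -3 + 811*(-160 - 864) = -3 + 811*(-1024) = -3 - 830464 = -830467)
(O - 1211962) + h = (820987 - 1211962) - 830467 = -390975 - 830467 = -1221442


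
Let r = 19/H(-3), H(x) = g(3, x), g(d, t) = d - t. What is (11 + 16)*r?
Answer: 171/2 ≈ 85.500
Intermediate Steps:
H(x) = 3 - x
r = 19/6 (r = 19/(3 - 1*(-3)) = 19/(3 + 3) = 19/6 ≈ 3.1667)
(11 + 16)*r = (11 + 16)*(19/6) = 27*(19/6) = 171/2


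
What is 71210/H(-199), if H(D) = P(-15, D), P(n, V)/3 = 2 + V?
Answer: -71210/591 ≈ -120.49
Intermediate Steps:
P(n, V) = 6 + 3*V (P(n, V) = 3*(2 + V) = 6 + 3*V)
H(D) = 6 + 3*D
71210/H(-199) = 71210/(6 + 3*(-199)) = 71210/(6 - 597) = 71210/(-591) = 71210*(-1/591) = -71210/591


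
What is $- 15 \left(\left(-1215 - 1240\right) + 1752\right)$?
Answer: $10545$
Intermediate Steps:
$- 15 \left(\left(-1215 - 1240\right) + 1752\right) = - 15 \left(-2455 + 1752\right) = \left(-15\right) \left(-703\right) = 10545$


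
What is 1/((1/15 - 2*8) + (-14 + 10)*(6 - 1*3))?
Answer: -15/419 ≈ -0.035800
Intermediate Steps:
1/((1/15 - 2*8) + (-14 + 10)*(6 - 1*3)) = 1/((1/15 - 16) - 4*(6 - 3)) = 1/(-239/15 - 4*3) = 1/(-239/15 - 12) = 1/(-419/15) = -15/419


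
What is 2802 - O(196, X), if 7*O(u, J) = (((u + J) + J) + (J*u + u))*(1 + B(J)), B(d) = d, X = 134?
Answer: -3615126/7 ≈ -5.1645e+5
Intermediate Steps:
O(u, J) = (1 + J)*(2*J + 2*u + J*u)/7 (O(u, J) = ((((u + J) + J) + (J*u + u))*(1 + J))/7 = ((((J + u) + J) + (u + J*u))*(1 + J))/7 = (((u + 2*J) + (u + J*u))*(1 + J))/7 = ((2*J + 2*u + J*u)*(1 + J))/7 = ((1 + J)*(2*J + 2*u + J*u))/7 = (1 + J)*(2*J + 2*u + J*u)/7)
2802 - O(196, X) = 2802 - ((2/7)*134 + (2/7)*196 + (2/7)*134² + (⅐)*196*134² + (3/7)*134*196) = 2802 - (268/7 + 56 + (2/7)*17956 + (⅐)*196*17956 + 11256) = 2802 - (268/7 + 56 + 35912/7 + 502768 + 11256) = 2802 - 1*3634740/7 = 2802 - 3634740/7 = -3615126/7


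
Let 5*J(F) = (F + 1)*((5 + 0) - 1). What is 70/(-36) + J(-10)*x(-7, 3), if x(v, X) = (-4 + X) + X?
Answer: -1471/90 ≈ -16.344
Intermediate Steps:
J(F) = ⅘ + 4*F/5 (J(F) = ((F + 1)*((5 + 0) - 1))/5 = ((1 + F)*(5 - 1))/5 = ((1 + F)*4)/5 = (4 + 4*F)/5 = ⅘ + 4*F/5)
x(v, X) = -4 + 2*X
70/(-36) + J(-10)*x(-7, 3) = 70/(-36) + (⅘ + (⅘)*(-10))*(-4 + 2*3) = 70*(-1/36) + (⅘ - 8)*(-4 + 6) = -35/18 - 36/5*2 = -35/18 - 72/5 = -1471/90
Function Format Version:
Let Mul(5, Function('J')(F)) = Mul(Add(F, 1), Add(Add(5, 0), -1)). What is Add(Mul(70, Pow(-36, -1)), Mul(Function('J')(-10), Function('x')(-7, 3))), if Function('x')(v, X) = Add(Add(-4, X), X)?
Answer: Rational(-1471, 90) ≈ -16.344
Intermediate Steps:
Function('J')(F) = Add(Rational(4, 5), Mul(Rational(4, 5), F)) (Function('J')(F) = Mul(Rational(1, 5), Mul(Add(F, 1), Add(Add(5, 0), -1))) = Mul(Rational(1, 5), Mul(Add(1, F), Add(5, -1))) = Mul(Rational(1, 5), Mul(Add(1, F), 4)) = Mul(Rational(1, 5), Add(4, Mul(4, F))) = Add(Rational(4, 5), Mul(Rational(4, 5), F)))
Function('x')(v, X) = Add(-4, Mul(2, X))
Add(Mul(70, Pow(-36, -1)), Mul(Function('J')(-10), Function('x')(-7, 3))) = Add(Mul(70, Pow(-36, -1)), Mul(Add(Rational(4, 5), Mul(Rational(4, 5), -10)), Add(-4, Mul(2, 3)))) = Add(Mul(70, Rational(-1, 36)), Mul(Add(Rational(4, 5), -8), Add(-4, 6))) = Add(Rational(-35, 18), Mul(Rational(-36, 5), 2)) = Add(Rational(-35, 18), Rational(-72, 5)) = Rational(-1471, 90)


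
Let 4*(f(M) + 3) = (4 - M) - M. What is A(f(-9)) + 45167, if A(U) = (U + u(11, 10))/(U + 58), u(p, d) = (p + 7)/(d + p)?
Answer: 38256496/847 ≈ 45167.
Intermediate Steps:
f(M) = -2 - M/2 (f(M) = -3 + ((4 - M) - M)/4 = -3 + (4 - 2*M)/4 = -3 + (1 - M/2) = -2 - M/2)
u(p, d) = (7 + p)/(d + p)
A(U) = (6/7 + U)/(58 + U) (A(U) = (U + (7 + 11)/(10 + 11))/(U + 58) = (U + 18/21)/(58 + U) = (U + (1/21)*18)/(58 + U) = (U + 6/7)/(58 + U) = (6/7 + U)/(58 + U))
A(f(-9)) + 45167 = (6/7 + (-2 - 1/2*(-9)))/(58 + (-2 - 1/2*(-9))) + 45167 = (6/7 + (-2 + 9/2))/(58 + (-2 + 9/2)) + 45167 = (6/7 + 5/2)/(58 + 5/2) + 45167 = (47/14)/(121/2) + 45167 = (2/121)*(47/14) + 45167 = 47/847 + 45167 = 38256496/847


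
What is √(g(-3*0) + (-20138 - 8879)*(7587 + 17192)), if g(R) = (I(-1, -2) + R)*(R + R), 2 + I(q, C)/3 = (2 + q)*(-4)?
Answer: I*√719012243 ≈ 26814.0*I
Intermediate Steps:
I(q, C) = -30 - 12*q (I(q, C) = -6 + 3*((2 + q)*(-4)) = -6 + 3*(-8 - 4*q) = -6 + (-24 - 12*q) = -30 - 12*q)
g(R) = 2*R*(-18 + R) (g(R) = ((-30 - 12*(-1)) + R)*(R + R) = ((-30 + 12) + R)*(2*R) = (-18 + R)*(2*R) = 2*R*(-18 + R))
√(g(-3*0) + (-20138 - 8879)*(7587 + 17192)) = √(2*(-3*0)*(-18 - 3*0) + (-20138 - 8879)*(7587 + 17192)) = √(2*0*(-18 + 0) - 29017*24779) = √(2*0*(-18) - 719012243) = √(0 - 719012243) = √(-719012243) = I*√719012243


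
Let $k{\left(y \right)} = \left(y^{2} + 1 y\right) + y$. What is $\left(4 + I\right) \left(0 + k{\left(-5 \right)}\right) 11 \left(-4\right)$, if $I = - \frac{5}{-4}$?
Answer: $-3465$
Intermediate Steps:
$I = \frac{5}{4}$ ($I = \left(-5\right) \left(- \frac{1}{4}\right) = \frac{5}{4} \approx 1.25$)
$k{\left(y \right)} = y^{2} + 2 y$ ($k{\left(y \right)} = \left(y^{2} + y\right) + y = \left(y + y^{2}\right) + y = y^{2} + 2 y$)
$\left(4 + I\right) \left(0 + k{\left(-5 \right)}\right) 11 \left(-4\right) = \left(4 + \frac{5}{4}\right) \left(0 - 5 \left(2 - 5\right)\right) 11 \left(-4\right) = \frac{21 \left(0 - -15\right)}{4} \cdot 11 \left(-4\right) = \frac{21 \left(0 + 15\right)}{4} \cdot 11 \left(-4\right) = \frac{21}{4} \cdot 15 \cdot 11 \left(-4\right) = \frac{315}{4} \cdot 11 \left(-4\right) = \frac{3465}{4} \left(-4\right) = -3465$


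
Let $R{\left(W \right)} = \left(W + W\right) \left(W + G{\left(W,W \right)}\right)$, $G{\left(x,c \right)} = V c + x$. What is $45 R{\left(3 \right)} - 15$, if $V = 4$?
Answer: $4845$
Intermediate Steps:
$G{\left(x,c \right)} = x + 4 c$ ($G{\left(x,c \right)} = 4 c + x = x + 4 c$)
$R{\left(W \right)} = 12 W^{2}$ ($R{\left(W \right)} = \left(W + W\right) \left(W + \left(W + 4 W\right)\right) = 2 W \left(W + 5 W\right) = 2 W 6 W = 12 W^{2}$)
$45 R{\left(3 \right)} - 15 = 45 \cdot 12 \cdot 3^{2} - 15 = 45 \cdot 12 \cdot 9 - 15 = 45 \cdot 108 - 15 = 4860 - 15 = 4845$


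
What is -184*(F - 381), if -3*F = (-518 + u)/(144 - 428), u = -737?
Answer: 14989882/213 ≈ 70375.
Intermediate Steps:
F = -1255/852 (F = -(-518 - 737)/(3*(144 - 428)) = -(-1255)/(3*(-284)) = -(-1255)*(-1)/(3*284) = -⅓*1255/284 = -1255/852 ≈ -1.4730)
-184*(F - 381) = -184*(-1255/852 - 381) = -184*(-325867/852) = 14989882/213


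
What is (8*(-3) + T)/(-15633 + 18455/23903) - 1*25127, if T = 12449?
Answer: -1341311436009/53379592 ≈ -25128.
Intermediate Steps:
(8*(-3) + T)/(-15633 + 18455/23903) - 1*25127 = (8*(-3) + 12449)/(-15633 + 18455/23903) - 1*25127 = (-24 + 12449)/(-15633 + 18455*(1/23903)) - 25127 = 12425/(-15633 + 18455/23903) - 25127 = 12425/(-373657144/23903) - 25127 = 12425*(-23903/373657144) - 25127 = -42427825/53379592 - 25127 = -1341311436009/53379592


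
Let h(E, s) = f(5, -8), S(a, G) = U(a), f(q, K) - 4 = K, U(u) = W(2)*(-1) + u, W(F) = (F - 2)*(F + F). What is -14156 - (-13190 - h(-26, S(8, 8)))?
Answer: -970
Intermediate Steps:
W(F) = 2*F*(-2 + F) (W(F) = (-2 + F)*(2*F) = 2*F*(-2 + F))
U(u) = u (U(u) = (2*2*(-2 + 2))*(-1) + u = (2*2*0)*(-1) + u = 0*(-1) + u = 0 + u = u)
f(q, K) = 4 + K
S(a, G) = a
h(E, s) = -4 (h(E, s) = 4 - 8 = -4)
-14156 - (-13190 - h(-26, S(8, 8))) = -14156 - (-13190 - 1*(-4)) = -14156 - (-13190 + 4) = -14156 - 1*(-13186) = -14156 + 13186 = -970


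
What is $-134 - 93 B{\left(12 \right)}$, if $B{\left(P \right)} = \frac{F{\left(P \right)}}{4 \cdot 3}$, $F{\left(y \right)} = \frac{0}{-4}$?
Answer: $-134$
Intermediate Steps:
$F{\left(y \right)} = 0$ ($F{\left(y \right)} = 0 \left(- \frac{1}{4}\right) = 0$)
$B{\left(P \right)} = 0$ ($B{\left(P \right)} = \frac{0}{4 \cdot 3} = \frac{0}{12} = 0 \cdot \frac{1}{12} = 0$)
$-134 - 93 B{\left(12 \right)} = -134 - 0 = -134 + 0 = -134$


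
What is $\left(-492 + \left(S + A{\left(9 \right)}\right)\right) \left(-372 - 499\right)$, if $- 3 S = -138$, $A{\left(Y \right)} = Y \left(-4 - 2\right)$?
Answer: $435500$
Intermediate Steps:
$A{\left(Y \right)} = - 6 Y$ ($A{\left(Y \right)} = Y \left(-6\right) = - 6 Y$)
$S = 46$ ($S = \left(- \frac{1}{3}\right) \left(-138\right) = 46$)
$\left(-492 + \left(S + A{\left(9 \right)}\right)\right) \left(-372 - 499\right) = \left(-492 + \left(46 - 54\right)\right) \left(-372 - 499\right) = \left(-492 + \left(46 - 54\right)\right) \left(-871\right) = \left(-492 - 8\right) \left(-871\right) = \left(-500\right) \left(-871\right) = 435500$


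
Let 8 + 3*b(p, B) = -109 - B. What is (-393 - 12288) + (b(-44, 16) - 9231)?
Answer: -65869/3 ≈ -21956.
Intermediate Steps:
b(p, B) = -39 - B/3 (b(p, B) = -8/3 + (-109 - B)/3 = -8/3 + (-109/3 - B/3) = -39 - B/3)
(-393 - 12288) + (b(-44, 16) - 9231) = (-393 - 12288) + ((-39 - 1/3*16) - 9231) = -12681 + ((-39 - 16/3) - 9231) = -12681 + (-133/3 - 9231) = -12681 - 27826/3 = -65869/3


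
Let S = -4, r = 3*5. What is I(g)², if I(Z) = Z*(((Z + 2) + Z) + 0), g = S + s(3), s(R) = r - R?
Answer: 20736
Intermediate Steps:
r = 15
s(R) = 15 - R
g = 8 (g = -4 + (15 - 1*3) = -4 + (15 - 3) = -4 + 12 = 8)
I(Z) = Z*(2 + 2*Z) (I(Z) = Z*(((2 + Z) + Z) + 0) = Z*((2 + 2*Z) + 0) = Z*(2 + 2*Z))
I(g)² = (2*8*(1 + 8))² = (2*8*9)² = 144² = 20736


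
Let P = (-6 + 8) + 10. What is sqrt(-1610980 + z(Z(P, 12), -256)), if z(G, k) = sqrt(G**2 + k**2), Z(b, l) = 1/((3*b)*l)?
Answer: sqrt(-2087830080 + 3*sqrt(12230590465))/36 ≈ 1269.1*I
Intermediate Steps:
P = 12 (P = 2 + 10 = 12)
Z(b, l) = 1/(3*b*l)
sqrt(-1610980 + z(Z(P, 12), -256)) = sqrt(-1610980 + sqrt(((1/3)/(12*12))**2 + (-256)**2)) = sqrt(-1610980 + sqrt(((1/3)*(1/12)*(1/12))**2 + 65536)) = sqrt(-1610980 + sqrt((1/432)**2 + 65536)) = sqrt(-1610980 + sqrt(1/186624 + 65536)) = sqrt(-1610980 + sqrt(12230590465/186624)) = sqrt(-1610980 + sqrt(12230590465)/432)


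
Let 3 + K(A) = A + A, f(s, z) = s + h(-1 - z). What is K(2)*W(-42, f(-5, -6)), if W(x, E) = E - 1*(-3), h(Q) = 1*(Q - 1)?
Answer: 2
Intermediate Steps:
h(Q) = -1 + Q (h(Q) = 1*(-1 + Q) = -1 + Q)
f(s, z) = -2 + s - z (f(s, z) = s + (-1 + (-1 - z)) = s + (-2 - z) = -2 + s - z)
K(A) = -3 + 2*A (K(A) = -3 + (A + A) = -3 + 2*A)
W(x, E) = 3 + E (W(x, E) = E + 3 = 3 + E)
K(2)*W(-42, f(-5, -6)) = (-3 + 2*2)*(3 + (-2 - 5 - 1*(-6))) = (-3 + 4)*(3 + (-2 - 5 + 6)) = 1*(3 - 1) = 1*2 = 2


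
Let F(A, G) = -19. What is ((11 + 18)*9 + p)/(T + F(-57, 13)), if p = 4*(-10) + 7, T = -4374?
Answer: -228/4393 ≈ -0.051901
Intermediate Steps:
p = -33 (p = -40 + 7 = -33)
((11 + 18)*9 + p)/(T + F(-57, 13)) = ((11 + 18)*9 - 33)/(-4374 - 19) = (29*9 - 33)/(-4393) = (261 - 33)*(-1/4393) = 228*(-1/4393) = -228/4393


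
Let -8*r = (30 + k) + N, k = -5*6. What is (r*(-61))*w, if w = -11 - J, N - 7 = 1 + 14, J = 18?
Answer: -19459/4 ≈ -4864.8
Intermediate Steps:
N = 22 (N = 7 + (1 + 14) = 7 + 15 = 22)
k = -30
w = -29 (w = -11 - 1*18 = -11 - 18 = -29)
r = -11/4 (r = -((30 - 30) + 22)/8 = -(0 + 22)/8 = -1/8*22 = -11/4 ≈ -2.7500)
(r*(-61))*w = -11/4*(-61)*(-29) = (671/4)*(-29) = -19459/4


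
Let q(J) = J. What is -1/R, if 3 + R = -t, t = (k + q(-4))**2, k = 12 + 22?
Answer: 1/903 ≈ 0.0011074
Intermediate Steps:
k = 34
t = 900 (t = (34 - 4)**2 = 30**2 = 900)
R = -903 (R = -3 - 1*900 = -3 - 900 = -903)
-1/R = -1/(-903) = -1*(-1/903) = 1/903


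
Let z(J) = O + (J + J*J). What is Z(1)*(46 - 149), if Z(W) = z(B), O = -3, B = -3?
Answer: -309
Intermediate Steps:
z(J) = -3 + J + J**2 (z(J) = -3 + (J + J*J) = -3 + (J + J**2) = -3 + J + J**2)
Z(W) = 3 (Z(W) = -3 - 3 + (-3)**2 = -3 - 3 + 9 = 3)
Z(1)*(46 - 149) = 3*(46 - 149) = 3*(-103) = -309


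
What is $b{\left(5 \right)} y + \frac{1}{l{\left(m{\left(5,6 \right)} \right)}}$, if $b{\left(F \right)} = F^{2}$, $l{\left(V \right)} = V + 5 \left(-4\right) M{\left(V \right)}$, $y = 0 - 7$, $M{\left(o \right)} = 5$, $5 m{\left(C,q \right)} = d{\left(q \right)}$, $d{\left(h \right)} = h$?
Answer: $- \frac{86455}{494} \approx -175.01$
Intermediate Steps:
$m{\left(C,q \right)} = \frac{q}{5}$
$y = -7$
$l{\left(V \right)} = -100 + V$ ($l{\left(V \right)} = V + 5 \left(-4\right) 5 = V - 100 = -100 + V$)
$b{\left(5 \right)} y + \frac{1}{l{\left(m{\left(5,6 \right)} \right)}} = 5^{2} \left(-7\right) + \frac{1}{-100 + \frac{1}{5} \cdot 6} = 25 \left(-7\right) + \frac{1}{-100 + \frac{6}{5}} = -175 + \frac{1}{- \frac{494}{5}} = -175 - \frac{5}{494} = - \frac{86455}{494}$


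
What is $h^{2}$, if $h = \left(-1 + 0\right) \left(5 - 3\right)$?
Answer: $4$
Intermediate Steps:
$h = -2$ ($h = \left(-1\right) 2 = -2$)
$h^{2} = \left(-2\right)^{2} = 4$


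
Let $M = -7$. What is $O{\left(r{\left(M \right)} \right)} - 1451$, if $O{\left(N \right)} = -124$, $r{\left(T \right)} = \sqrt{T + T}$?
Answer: $-1575$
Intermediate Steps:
$r{\left(T \right)} = \sqrt{2} \sqrt{T}$ ($r{\left(T \right)} = \sqrt{2 T} = \sqrt{2} \sqrt{T}$)
$O{\left(r{\left(M \right)} \right)} - 1451 = -124 - 1451 = -1575$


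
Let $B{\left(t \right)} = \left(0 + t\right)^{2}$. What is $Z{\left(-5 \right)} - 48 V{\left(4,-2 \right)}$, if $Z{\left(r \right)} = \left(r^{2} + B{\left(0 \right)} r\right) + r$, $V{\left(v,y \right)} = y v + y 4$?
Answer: $788$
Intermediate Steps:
$V{\left(v,y \right)} = 4 y + v y$ ($V{\left(v,y \right)} = v y + 4 y = 4 y + v y$)
$B{\left(t \right)} = t^{2}$
$Z{\left(r \right)} = r + r^{2}$ ($Z{\left(r \right)} = \left(r^{2} + 0^{2} r\right) + r = \left(r^{2} + 0 r\right) + r = \left(r^{2} + 0\right) + r = r^{2} + r = r + r^{2}$)
$Z{\left(-5 \right)} - 48 V{\left(4,-2 \right)} = - 5 \left(1 - 5\right) - 48 \left(- 2 \left(4 + 4\right)\right) = \left(-5\right) \left(-4\right) - 48 \left(\left(-2\right) 8\right) = 20 - -768 = 20 + 768 = 788$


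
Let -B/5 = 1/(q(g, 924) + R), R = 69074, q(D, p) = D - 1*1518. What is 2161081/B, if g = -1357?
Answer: -143061401119/5 ≈ -2.8612e+10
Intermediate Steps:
q(D, p) = -1518 + D (q(D, p) = D - 1518 = -1518 + D)
B = -5/66199 (B = -5/((-1518 - 1357) + 69074) = -5/(-2875 + 69074) = -5/66199 ≈ -7.5530e-5)
2161081/B = 2161081/(-5/66199) = 2161081*(-66199/5) = -143061401119/5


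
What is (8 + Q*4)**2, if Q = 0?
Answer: 64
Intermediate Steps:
(8 + Q*4)**2 = (8 + 0*4)**2 = (8 + 0)**2 = 8**2 = 64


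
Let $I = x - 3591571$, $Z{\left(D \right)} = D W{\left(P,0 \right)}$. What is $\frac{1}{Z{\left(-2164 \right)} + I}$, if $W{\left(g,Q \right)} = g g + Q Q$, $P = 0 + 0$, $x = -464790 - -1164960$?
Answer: $- \frac{1}{2891401} \approx -3.4585 \cdot 10^{-7}$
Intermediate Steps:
$x = 700170$ ($x = -464790 + 1164960 = 700170$)
$P = 0$
$W{\left(g,Q \right)} = Q^{2} + g^{2}$ ($W{\left(g,Q \right)} = g^{2} + Q^{2} = Q^{2} + g^{2}$)
$Z{\left(D \right)} = 0$ ($Z{\left(D \right)} = D \left(0^{2} + 0^{2}\right) = D \left(0 + 0\right) = D 0 = 0$)
$I = -2891401$ ($I = 700170 - 3591571 = -2891401$)
$\frac{1}{Z{\left(-2164 \right)} + I} = \frac{1}{0 - 2891401} = \frac{1}{-2891401} = - \frac{1}{2891401}$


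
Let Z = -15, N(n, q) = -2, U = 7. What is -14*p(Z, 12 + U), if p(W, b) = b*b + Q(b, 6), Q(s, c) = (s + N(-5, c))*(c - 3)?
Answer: -5768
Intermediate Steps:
Q(s, c) = (-3 + c)*(-2 + s) (Q(s, c) = (s - 2)*(c - 3) = (-2 + s)*(-3 + c) = (-3 + c)*(-2 + s))
p(W, b) = -6 + b² + 3*b (p(W, b) = b*b + (6 - 3*b - 2*6 + 6*b) = b² + (6 - 3*b - 12 + 6*b) = b² + (-6 + 3*b) = -6 + b² + 3*b)
-14*p(Z, 12 + U) = -14*(-6 + (12 + 7)² + 3*(12 + 7)) = -14*(-6 + 19² + 3*19) = -14*(-6 + 361 + 57) = -14*412 = -5768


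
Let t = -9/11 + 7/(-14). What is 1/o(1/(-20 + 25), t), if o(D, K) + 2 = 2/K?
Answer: -29/102 ≈ -0.28431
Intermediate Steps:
t = -29/22 (t = -9*1/11 + 7*(-1/14) = -9/11 - ½ = -29/22 ≈ -1.3182)
o(D, K) = -2 + 2/K
1/o(1/(-20 + 25), t) = 1/(-2 + 2/(-29/22)) = 1/(-2 + 2*(-22/29)) = 1/(-2 - 44/29) = 1/(-102/29) = -29/102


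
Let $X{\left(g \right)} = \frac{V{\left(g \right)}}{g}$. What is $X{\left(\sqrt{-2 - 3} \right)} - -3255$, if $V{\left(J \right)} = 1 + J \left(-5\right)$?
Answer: $3250 - \frac{i \sqrt{5}}{5} \approx 3250.0 - 0.44721 i$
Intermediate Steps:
$V{\left(J \right)} = 1 - 5 J$
$X{\left(g \right)} = \frac{1 - 5 g}{g}$
$X{\left(\sqrt{-2 - 3} \right)} - -3255 = \left(-5 + \frac{1}{\sqrt{-2 - 3}}\right) - -3255 = \left(-5 + \frac{1}{\sqrt{-5}}\right) + 3255 = \left(-5 + \frac{1}{i \sqrt{5}}\right) + 3255 = \left(-5 - \frac{i \sqrt{5}}{5}\right) + 3255 = 3250 - \frac{i \sqrt{5}}{5}$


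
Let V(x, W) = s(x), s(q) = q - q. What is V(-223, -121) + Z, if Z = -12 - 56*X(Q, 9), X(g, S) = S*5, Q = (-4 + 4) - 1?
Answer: -2532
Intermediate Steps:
Q = -1 (Q = 0 - 1 = -1)
X(g, S) = 5*S
s(q) = 0
V(x, W) = 0
Z = -2532 (Z = -12 - 280*9 = -12 - 56*45 = -12 - 2520 = -2532)
V(-223, -121) + Z = 0 - 2532 = -2532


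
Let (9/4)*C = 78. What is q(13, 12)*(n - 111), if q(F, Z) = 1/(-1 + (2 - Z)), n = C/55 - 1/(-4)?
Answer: 72679/7260 ≈ 10.011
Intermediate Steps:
C = 104/3 (C = (4/9)*78 = 104/3 ≈ 34.667)
n = 581/660 (n = (104/3)/55 - 1/(-4) = (104/3)*(1/55) - 1*(-1/4) = 104/165 + 1/4 = 581/660 ≈ 0.88030)
q(F, Z) = 1/(1 - Z)
q(13, 12)*(n - 111) = (-1/(-1 + 12))*(581/660 - 111) = -1/11*(-72679/660) = 72679/7260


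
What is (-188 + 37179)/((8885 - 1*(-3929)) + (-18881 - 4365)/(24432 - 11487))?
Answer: 478848495/165853984 ≈ 2.8872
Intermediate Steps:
(-188 + 37179)/((8885 - 1*(-3929)) + (-18881 - 4365)/(24432 - 11487)) = 36991/((8885 + 3929) - 23246/12945) = 36991/(12814 - 23246*1/12945) = 36991/(12814 - 23246/12945) = 36991/(165853984/12945) = 36991*(12945/165853984) = 478848495/165853984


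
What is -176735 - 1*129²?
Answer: -193376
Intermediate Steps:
-176735 - 1*129² = -176735 - 1*16641 = -176735 - 16641 = -193376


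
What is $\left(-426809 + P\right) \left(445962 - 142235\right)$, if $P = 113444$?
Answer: $-95177411355$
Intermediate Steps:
$\left(-426809 + P\right) \left(445962 - 142235\right) = \left(-426809 + 113444\right) \left(445962 - 142235\right) = \left(-313365\right) 303727 = -95177411355$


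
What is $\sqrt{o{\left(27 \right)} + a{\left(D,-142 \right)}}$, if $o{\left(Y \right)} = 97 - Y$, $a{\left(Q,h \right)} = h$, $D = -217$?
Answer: $6 i \sqrt{2} \approx 8.4853 i$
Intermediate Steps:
$\sqrt{o{\left(27 \right)} + a{\left(D,-142 \right)}} = \sqrt{\left(97 - 27\right) - 142} = \sqrt{70 - 142} = \sqrt{-72} = 6 i \sqrt{2}$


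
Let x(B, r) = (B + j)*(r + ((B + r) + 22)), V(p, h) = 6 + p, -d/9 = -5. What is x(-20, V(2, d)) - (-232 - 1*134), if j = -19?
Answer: -336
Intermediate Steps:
d = 45 (d = -9*(-5) = 45)
x(B, r) = (-19 + B)*(22 + B + 2*r) (x(B, r) = (B - 19)*(r + ((B + r) + 22)) = (-19 + B)*(r + (22 + B + r)) = (-19 + B)*(22 + B + 2*r))
x(-20, V(2, d)) - (-232 - 1*134) = (-418 + (-20)² - 38*(6 + 2) + 3*(-20) + 2*(-20)*(6 + 2)) - (-232 - 1*134) = (-418 + 400 - 38*8 - 60 + 2*(-20)*8) - (-232 - 134) = (-418 + 400 - 304 - 60 - 320) - 1*(-366) = -702 + 366 = -336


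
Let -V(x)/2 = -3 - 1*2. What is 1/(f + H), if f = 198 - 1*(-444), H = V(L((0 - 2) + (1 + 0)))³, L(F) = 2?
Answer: 1/1642 ≈ 0.00060901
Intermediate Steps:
V(x) = 10 (V(x) = -2*(-3 - 1*2) = -2*(-3 - 2) = -2*(-5) = 10)
H = 1000 (H = 10³ = 1000)
f = 642 (f = 198 + 444 = 642)
1/(f + H) = 1/(642 + 1000) = 1/1642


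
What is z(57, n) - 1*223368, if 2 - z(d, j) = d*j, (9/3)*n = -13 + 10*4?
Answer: -223879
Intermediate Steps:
n = 9 (n = (-13 + 10*4)/3 = (-13 + 40)/3 = (⅓)*27 = 9)
z(d, j) = 2 - d*j
z(57, n) - 1*223368 = (2 - 1*57*9) - 1*223368 = (2 - 513) - 223368 = -511 - 223368 = -223879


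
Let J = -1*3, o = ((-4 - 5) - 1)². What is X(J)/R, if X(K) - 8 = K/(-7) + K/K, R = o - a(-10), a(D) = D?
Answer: 3/35 ≈ 0.085714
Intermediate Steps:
o = 100 (o = (-9 - 1)² = (-10)² = 100)
J = -3
R = 110 (R = 100 - 1*(-10) = 100 + 10 = 110)
X(K) = 9 - K/7 (X(K) = 8 + (K/(-7) + K/K) = 8 + (K*(-⅐) + 1) = 8 + (-K/7 + 1) = 8 + (1 - K/7) = 9 - K/7)
X(J)/R = (9 - ⅐*(-3))/110 = (9 + 3/7)*(1/110) = (66/7)*(1/110) = 3/35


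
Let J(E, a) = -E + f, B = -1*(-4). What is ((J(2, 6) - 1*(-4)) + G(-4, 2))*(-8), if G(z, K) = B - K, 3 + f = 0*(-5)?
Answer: -8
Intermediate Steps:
B = 4
f = -3 (f = -3 + 0*(-5) = -3 + 0 = -3)
G(z, K) = 4 - K
J(E, a) = -3 - E (J(E, a) = -E - 3 = -3 - E)
((J(2, 6) - 1*(-4)) + G(-4, 2))*(-8) = (((-3 - 1*2) - 1*(-4)) + (4 - 1*2))*(-8) = (((-3 - 2) + 4) + (4 - 2))*(-8) = ((-5 + 4) + 2)*(-8) = (-1 + 2)*(-8) = 1*(-8) = -8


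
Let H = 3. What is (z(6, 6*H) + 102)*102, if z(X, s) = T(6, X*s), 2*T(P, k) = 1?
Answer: 10455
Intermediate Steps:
T(P, k) = ½ (T(P, k) = (½)*1 = ½)
z(X, s) = ½
(z(6, 6*H) + 102)*102 = (½ + 102)*102 = (205/2)*102 = 10455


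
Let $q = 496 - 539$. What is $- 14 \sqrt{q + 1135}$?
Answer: $- 28 \sqrt{273} \approx -462.64$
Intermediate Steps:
$q = -43$ ($q = 496 - 539 = -43$)
$- 14 \sqrt{q + 1135} = - 14 \sqrt{-43 + 1135} = - 14 \sqrt{1092} = - 14 \cdot 2 \sqrt{273} = - 28 \sqrt{273}$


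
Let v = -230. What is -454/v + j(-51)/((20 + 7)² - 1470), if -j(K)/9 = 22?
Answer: 63659/28405 ≈ 2.2411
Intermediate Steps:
j(K) = -198 (j(K) = -9*22 = -198)
-454/v + j(-51)/((20 + 7)² - 1470) = -454/(-230) - 198/((20 + 7)² - 1470) = -454*(-1/230) - 198/(27² - 1470) = 227/115 - 198/(729 - 1470) = 227/115 - 198/(-741) = 227/115 - 198*(-1/741) = 227/115 + 66/247 = 63659/28405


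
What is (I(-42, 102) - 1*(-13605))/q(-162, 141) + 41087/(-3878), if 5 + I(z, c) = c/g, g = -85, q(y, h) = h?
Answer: 234714397/2733990 ≈ 85.850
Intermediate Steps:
I(z, c) = -5 - c/85 (I(z, c) = -5 + c/(-85) = -5 + c*(-1/85) = -5 - c/85)
(I(-42, 102) - 1*(-13605))/q(-162, 141) + 41087/(-3878) = ((-5 - 1/85*102) - 1*(-13605))/141 + 41087/(-3878) = ((-5 - 6/5) + 13605)*(1/141) + 41087*(-1/3878) = (-31/5 + 13605)*(1/141) - 41087/3878 = (67994/5)*(1/141) - 41087/3878 = 67994/705 - 41087/3878 = 234714397/2733990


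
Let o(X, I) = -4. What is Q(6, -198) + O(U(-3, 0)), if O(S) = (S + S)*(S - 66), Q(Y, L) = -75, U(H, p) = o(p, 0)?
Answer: 485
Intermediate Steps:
U(H, p) = -4
O(S) = 2*S*(-66 + S) (O(S) = (2*S)*(-66 + S) = 2*S*(-66 + S))
Q(6, -198) + O(U(-3, 0)) = -75 + 2*(-4)*(-66 - 4) = -75 + 2*(-4)*(-70) = -75 + 560 = 485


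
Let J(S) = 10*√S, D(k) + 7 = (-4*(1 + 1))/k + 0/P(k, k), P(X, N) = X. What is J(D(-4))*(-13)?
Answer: -130*I*√5 ≈ -290.69*I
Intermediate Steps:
D(k) = -7 - 8/k (D(k) = -7 + ((-4*(1 + 1))/k + 0/k) = -7 + ((-4*2)/k + 0) = -7 + (-8/k + 0) = -7 - 8/k)
J(D(-4))*(-13) = (10*√(-7 - 8/(-4)))*(-13) = (10*√(-7 - 8*(-¼)))*(-13) = (10*√(-7 + 2))*(-13) = (10*√(-5))*(-13) = (10*(I*√5))*(-13) = (10*I*√5)*(-13) = -130*I*√5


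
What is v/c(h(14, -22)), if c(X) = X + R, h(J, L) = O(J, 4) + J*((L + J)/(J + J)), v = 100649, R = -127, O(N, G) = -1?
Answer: -100649/132 ≈ -762.49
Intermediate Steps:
h(J, L) = -1 + J/2 + L/2 (h(J, L) = -1 + J*((L + J)/(J + J)) = -1 + J*((J + L)/((2*J))) = -1 + J*((J + L)*(1/(2*J))) = -1 + J*((J + L)/(2*J)) = -1 + (J/2 + L/2) = -1 + J/2 + L/2)
c(X) = -127 + X (c(X) = X - 127 = -127 + X)
v/c(h(14, -22)) = 100649/(-127 + (-1 + (1/2)*14 + (1/2)*(-22))) = 100649/(-127 + (-1 + 7 - 11)) = 100649/(-127 - 5) = 100649/(-132) = 100649*(-1/132) = -100649/132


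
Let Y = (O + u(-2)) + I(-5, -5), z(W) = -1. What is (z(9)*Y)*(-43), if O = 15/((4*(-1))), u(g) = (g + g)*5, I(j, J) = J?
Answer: -4945/4 ≈ -1236.3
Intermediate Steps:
u(g) = 10*g (u(g) = (2*g)*5 = 10*g)
O = -15/4 (O = 15/(-4) = 15*(-¼) = -15/4 ≈ -3.7500)
Y = -115/4 (Y = (-15/4 + 10*(-2)) - 5 = (-15/4 - 20) - 5 = -95/4 - 5 = -115/4 ≈ -28.750)
(z(9)*Y)*(-43) = -1*(-115/4)*(-43) = (115/4)*(-43) = -4945/4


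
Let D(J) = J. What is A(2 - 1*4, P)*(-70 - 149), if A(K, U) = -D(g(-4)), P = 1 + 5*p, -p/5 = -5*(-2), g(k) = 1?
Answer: 219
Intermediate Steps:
p = -50 (p = -(-25)*(-2) = -5*10 = -50)
P = -249 (P = 1 + 5*(-50) = 1 - 250 = -249)
A(K, U) = -1 (A(K, U) = -1*1 = -1)
A(2 - 1*4, P)*(-70 - 149) = -(-70 - 149) = -1*(-219) = 219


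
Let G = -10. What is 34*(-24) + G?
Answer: -826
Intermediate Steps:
34*(-24) + G = 34*(-24) - 10 = -816 - 10 = -826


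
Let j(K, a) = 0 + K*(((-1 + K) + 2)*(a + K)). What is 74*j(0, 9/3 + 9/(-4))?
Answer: 0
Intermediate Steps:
j(K, a) = K*(1 + K)*(K + a) (j(K, a) = 0 + K*((1 + K)*(K + a)) = 0 + K*(1 + K)*(K + a) = K*(1 + K)*(K + a))
74*j(0, 9/3 + 9/(-4)) = 74*(0*(0 + (9/3 + 9/(-4)) + 0**2 + 0*(9/3 + 9/(-4)))) = 74*(0*(0 + (9*(1/3) + 9*(-1/4)) + 0 + 0*(9*(1/3) + 9*(-1/4)))) = 74*(0*(0 + (3 - 9/4) + 0 + 0*(3 - 9/4))) = 74*(0*(0 + 3/4 + 0 + 0*(3/4))) = 74*(0*(0 + 3/4 + 0 + 0)) = 74*(0*(3/4)) = 74*0 = 0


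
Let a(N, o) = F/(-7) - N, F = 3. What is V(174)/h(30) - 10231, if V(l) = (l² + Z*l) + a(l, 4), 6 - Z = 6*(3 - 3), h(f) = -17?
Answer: -1435508/119 ≈ -12063.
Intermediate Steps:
Z = 6 (Z = 6 - 6*(3 - 3) = 6 - 6*0 = 6 - 1*0 = 6 + 0 = 6)
a(N, o) = -3/7 - N (a(N, o) = 3/(-7) - N = 3*(-⅐) - N = -3/7 - N)
V(l) = -3/7 + l² + 5*l (V(l) = (l² + 6*l) + (-3/7 - l) = -3/7 + l² + 5*l)
V(174)/h(30) - 10231 = (-3/7 + 174² + 5*174)/(-17) - 10231 = (-3/7 + 30276 + 870)*(-1/17) - 10231 = (218019/7)*(-1/17) - 10231 = -218019/119 - 10231 = -1435508/119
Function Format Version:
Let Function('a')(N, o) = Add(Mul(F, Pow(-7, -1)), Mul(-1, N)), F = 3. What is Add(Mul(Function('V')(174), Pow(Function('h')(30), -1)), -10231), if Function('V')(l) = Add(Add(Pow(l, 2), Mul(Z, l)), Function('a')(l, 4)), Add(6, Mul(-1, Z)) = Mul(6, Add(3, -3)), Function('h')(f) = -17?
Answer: Rational(-1435508, 119) ≈ -12063.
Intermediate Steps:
Z = 6 (Z = Add(6, Mul(-1, Mul(6, Add(3, -3)))) = Add(6, Mul(-1, Mul(6, 0))) = Add(6, Mul(-1, 0)) = Add(6, 0) = 6)
Function('a')(N, o) = Add(Rational(-3, 7), Mul(-1, N)) (Function('a')(N, o) = Add(Mul(3, Pow(-7, -1)), Mul(-1, N)) = Add(Mul(3, Rational(-1, 7)), Mul(-1, N)) = Add(Rational(-3, 7), Mul(-1, N)))
Function('V')(l) = Add(Rational(-3, 7), Pow(l, 2), Mul(5, l)) (Function('V')(l) = Add(Add(Pow(l, 2), Mul(6, l)), Add(Rational(-3, 7), Mul(-1, l))) = Add(Rational(-3, 7), Pow(l, 2), Mul(5, l)))
Add(Mul(Function('V')(174), Pow(Function('h')(30), -1)), -10231) = Add(Mul(Add(Rational(-3, 7), Pow(174, 2), Mul(5, 174)), Pow(-17, -1)), -10231) = Add(Mul(Add(Rational(-3, 7), 30276, 870), Rational(-1, 17)), -10231) = Add(Mul(Rational(218019, 7), Rational(-1, 17)), -10231) = Add(Rational(-218019, 119), -10231) = Rational(-1435508, 119)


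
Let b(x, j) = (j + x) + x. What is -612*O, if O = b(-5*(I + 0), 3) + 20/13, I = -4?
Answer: -354348/13 ≈ -27258.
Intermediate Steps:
b(x, j) = j + 2*x
O = 579/13 (O = (3 + 2*(-5*(-4 + 0))) + 20/13 = (3 + 2*(-5*(-4))) + 20*(1/13) = (3 + 2*20) + 20/13 = (3 + 40) + 20/13 = 43 + 20/13 = 579/13 ≈ 44.538)
-612*O = -612*579/13 = -354348/13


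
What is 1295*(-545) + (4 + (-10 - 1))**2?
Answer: -705726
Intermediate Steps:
1295*(-545) + (4 + (-10 - 1))**2 = -705775 + (4 - 11)**2 = -705775 + (-7)**2 = -705775 + 49 = -705726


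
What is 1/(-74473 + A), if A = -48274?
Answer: -1/122747 ≈ -8.1468e-6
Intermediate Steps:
1/(-74473 + A) = 1/(-74473 - 48274) = 1/(-122747) = -1/122747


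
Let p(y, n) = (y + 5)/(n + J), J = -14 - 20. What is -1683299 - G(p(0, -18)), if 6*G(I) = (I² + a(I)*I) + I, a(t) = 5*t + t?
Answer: -27309842891/16224 ≈ -1.6833e+6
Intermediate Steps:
a(t) = 6*t
J = -34
p(y, n) = (5 + y)/(-34 + n) (p(y, n) = (y + 5)/(n - 34) = (5 + y)/(-34 + n))
G(I) = I/6 + 7*I²/6 (G(I) = ((I² + (6*I)*I) + I)/6 = ((I² + 6*I²) + I)/6 = (7*I² + I)/6 = (I + 7*I²)/6 = I/6 + 7*I²/6)
-1683299 - G(p(0, -18)) = -1683299 - (5 + 0)/(-34 - 18)*(1 + 7*((5 + 0)/(-34 - 18)))/6 = -1683299 - 5/(-52)*(1 + 7*(5/(-52)))/6 = -1683299 - (-1/52*5)*(1 + 7*(-1/52*5))/6 = -1683299 - (-5)*(1 + 7*(-5/52))/(6*52) = -1683299 - (-5)*(1 - 35/52)/(6*52) = -1683299 - (-5)*17/(6*52*52) = -1683299 - 1*(-85/16224) = -1683299 + 85/16224 = -27309842891/16224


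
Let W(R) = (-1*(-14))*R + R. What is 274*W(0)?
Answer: 0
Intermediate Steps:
W(R) = 15*R (W(R) = 14*R + R = 15*R)
274*W(0) = 274*(15*0) = 274*0 = 0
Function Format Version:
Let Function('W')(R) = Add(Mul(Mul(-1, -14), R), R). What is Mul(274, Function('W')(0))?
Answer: 0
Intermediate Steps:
Function('W')(R) = Mul(15, R) (Function('W')(R) = Add(Mul(14, R), R) = Mul(15, R))
Mul(274, Function('W')(0)) = Mul(274, Mul(15, 0)) = Mul(274, 0) = 0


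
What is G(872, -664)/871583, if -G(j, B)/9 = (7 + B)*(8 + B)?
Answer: -3878928/871583 ≈ -4.4504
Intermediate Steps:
G(j, B) = -9*(7 + B)*(8 + B)
G(872, -664)/871583 = (-504 - 135*(-664) - 9*(-664)²)/871583 = (-504 + 89640 - 9*440896)*(1/871583) = (-504 + 89640 - 3968064)*(1/871583) = -3878928*1/871583 = -3878928/871583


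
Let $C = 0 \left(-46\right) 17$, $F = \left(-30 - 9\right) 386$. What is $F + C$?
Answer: $-15054$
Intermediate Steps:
$F = -15054$ ($F = \left(-39\right) 386 = -15054$)
$C = 0$ ($C = 0 \cdot 17 = 0$)
$F + C = -15054 + 0 = -15054$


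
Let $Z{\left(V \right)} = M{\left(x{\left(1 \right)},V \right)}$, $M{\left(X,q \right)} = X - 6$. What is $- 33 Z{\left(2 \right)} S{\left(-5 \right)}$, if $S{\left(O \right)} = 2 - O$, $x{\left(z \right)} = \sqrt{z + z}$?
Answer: $1386 - 231 \sqrt{2} \approx 1059.3$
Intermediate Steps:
$x{\left(z \right)} = \sqrt{2} \sqrt{z}$ ($x{\left(z \right)} = \sqrt{2 z} = \sqrt{2} \sqrt{z}$)
$M{\left(X,q \right)} = -6 + X$ ($M{\left(X,q \right)} = X - 6 = -6 + X$)
$Z{\left(V \right)} = -6 + \sqrt{2}$ ($Z{\left(V \right)} = -6 + \sqrt{2} \sqrt{1} = -6 + \sqrt{2} \cdot 1 = -6 + \sqrt{2}$)
$- 33 Z{\left(2 \right)} S{\left(-5 \right)} = - 33 \left(-6 + \sqrt{2}\right) \left(2 - -5\right) = \left(198 - 33 \sqrt{2}\right) \left(2 + 5\right) = \left(198 - 33 \sqrt{2}\right) 7 = 1386 - 231 \sqrt{2}$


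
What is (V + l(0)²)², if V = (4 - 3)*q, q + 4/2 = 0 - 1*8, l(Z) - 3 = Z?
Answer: 1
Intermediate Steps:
l(Z) = 3 + Z
q = -10 (q = -2 + (0 - 1*8) = -2 + (0 - 8) = -2 - 8 = -10)
V = -10 (V = (4 - 3)*(-10) = 1*(-10) = -10)
(V + l(0)²)² = (-10 + (3 + 0)²)² = (-10 + 3²)² = (-10 + 9)² = (-1)² = 1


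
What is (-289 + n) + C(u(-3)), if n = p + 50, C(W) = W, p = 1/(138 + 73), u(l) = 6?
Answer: -49162/211 ≈ -233.00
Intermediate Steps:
p = 1/211 ≈ 0.0047393
n = 10551/211 (n = 1/211 + 50 = 10551/211 ≈ 50.005)
(-289 + n) + C(u(-3)) = (-289 + 10551/211) + 6 = -50428/211 + 6 = -49162/211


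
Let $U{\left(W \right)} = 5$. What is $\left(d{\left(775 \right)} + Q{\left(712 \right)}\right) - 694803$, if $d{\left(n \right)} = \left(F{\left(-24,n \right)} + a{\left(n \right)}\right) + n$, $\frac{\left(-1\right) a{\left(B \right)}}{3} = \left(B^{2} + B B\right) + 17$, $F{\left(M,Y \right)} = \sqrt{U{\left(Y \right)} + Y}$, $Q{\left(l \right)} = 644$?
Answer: $-4297185 + 2 \sqrt{195} \approx -4.2972 \cdot 10^{6}$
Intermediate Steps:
$F{\left(M,Y \right)} = \sqrt{5 + Y}$
$a{\left(B \right)} = -51 - 6 B^{2}$ ($a{\left(B \right)} = - 3 \left(\left(B^{2} + B B\right) + 17\right) = - 3 \left(\left(B^{2} + B^{2}\right) + 17\right) = - 3 \left(2 B^{2} + 17\right) = - 3 \left(17 + 2 B^{2}\right) = -51 - 6 B^{2}$)
$d{\left(n \right)} = -51 + n + \sqrt{5 + n} - 6 n^{2}$ ($d{\left(n \right)} = \left(\sqrt{5 + n} - \left(51 + 6 n^{2}\right)\right) + n = \left(-51 + \sqrt{5 + n} - 6 n^{2}\right) + n = -51 + n + \sqrt{5 + n} - 6 n^{2}$)
$\left(d{\left(775 \right)} + Q{\left(712 \right)}\right) - 694803 = \left(\left(-51 + 775 + \sqrt{5 + 775} - 6 \cdot 775^{2}\right) + 644\right) - 694803 = \left(\left(-51 + 775 + \sqrt{780} - 3603750\right) + 644\right) - 694803 = \left(\left(-51 + 775 + 2 \sqrt{195} - 3603750\right) + 644\right) - 694803 = \left(\left(-3603026 + 2 \sqrt{195}\right) + 644\right) - 694803 = \left(-3602382 + 2 \sqrt{195}\right) - 694803 = -4297185 + 2 \sqrt{195}$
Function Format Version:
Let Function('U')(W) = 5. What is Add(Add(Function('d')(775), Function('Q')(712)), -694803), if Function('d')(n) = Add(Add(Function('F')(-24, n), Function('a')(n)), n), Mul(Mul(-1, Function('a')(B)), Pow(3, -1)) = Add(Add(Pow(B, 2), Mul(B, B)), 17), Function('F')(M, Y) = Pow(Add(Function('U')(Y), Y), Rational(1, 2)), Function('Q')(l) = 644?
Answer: Add(-4297185, Mul(2, Pow(195, Rational(1, 2)))) ≈ -4.2972e+6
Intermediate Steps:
Function('F')(M, Y) = Pow(Add(5, Y), Rational(1, 2))
Function('a')(B) = Add(-51, Mul(-6, Pow(B, 2))) (Function('a')(B) = Mul(-3, Add(Add(Pow(B, 2), Mul(B, B)), 17)) = Mul(-3, Add(Add(Pow(B, 2), Pow(B, 2)), 17)) = Mul(-3, Add(Mul(2, Pow(B, 2)), 17)) = Mul(-3, Add(17, Mul(2, Pow(B, 2)))) = Add(-51, Mul(-6, Pow(B, 2))))
Function('d')(n) = Add(-51, n, Pow(Add(5, n), Rational(1, 2)), Mul(-6, Pow(n, 2))) (Function('d')(n) = Add(Add(Pow(Add(5, n), Rational(1, 2)), Add(-51, Mul(-6, Pow(n, 2)))), n) = Add(Add(-51, Pow(Add(5, n), Rational(1, 2)), Mul(-6, Pow(n, 2))), n) = Add(-51, n, Pow(Add(5, n), Rational(1, 2)), Mul(-6, Pow(n, 2))))
Add(Add(Function('d')(775), Function('Q')(712)), -694803) = Add(Add(Add(-51, 775, Pow(Add(5, 775), Rational(1, 2)), Mul(-6, Pow(775, 2))), 644), -694803) = Add(Add(Add(-51, 775, Pow(780, Rational(1, 2)), Mul(-6, 600625)), 644), -694803) = Add(Add(Add(-51, 775, Mul(2, Pow(195, Rational(1, 2))), -3603750), 644), -694803) = Add(Add(Add(-3603026, Mul(2, Pow(195, Rational(1, 2)))), 644), -694803) = Add(Add(-3602382, Mul(2, Pow(195, Rational(1, 2)))), -694803) = Add(-4297185, Mul(2, Pow(195, Rational(1, 2))))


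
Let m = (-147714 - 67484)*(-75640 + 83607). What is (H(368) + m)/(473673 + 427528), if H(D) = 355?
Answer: -1714482111/901201 ≈ -1902.4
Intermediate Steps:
m = -1714482466 (m = -215198*7967 = -1714482466)
(H(368) + m)/(473673 + 427528) = (355 - 1714482466)/(473673 + 427528) = -1714482111/901201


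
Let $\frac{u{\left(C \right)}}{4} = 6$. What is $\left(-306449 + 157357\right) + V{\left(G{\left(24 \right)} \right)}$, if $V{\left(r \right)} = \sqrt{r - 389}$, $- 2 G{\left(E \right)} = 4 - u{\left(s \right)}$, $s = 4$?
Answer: $-149092 + i \sqrt{379} \approx -1.4909 \cdot 10^{5} + 19.468 i$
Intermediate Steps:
$u{\left(C \right)} = 24$ ($u{\left(C \right)} = 4 \cdot 6 = 24$)
$G{\left(E \right)} = 10$ ($G{\left(E \right)} = - \frac{4 - 24}{2} = \left(- \frac{1}{2}\right) \left(-20\right) = 10$)
$V{\left(r \right)} = \sqrt{-389 + r}$
$\left(-306449 + 157357\right) + V{\left(G{\left(24 \right)} \right)} = \left(-306449 + 157357\right) + \sqrt{-389 + 10} = -149092 + \sqrt{-379} = -149092 + i \sqrt{379}$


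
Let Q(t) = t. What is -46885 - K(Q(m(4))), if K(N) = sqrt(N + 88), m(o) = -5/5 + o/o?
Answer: -46885 - 2*sqrt(22) ≈ -46894.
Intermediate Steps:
m(o) = 0 (m(o) = -5*1/5 + 1 = -1 + 1 = 0)
K(N) = sqrt(88 + N)
-46885 - K(Q(m(4))) = -46885 - sqrt(88 + 0) = -46885 - sqrt(88) = -46885 - 2*sqrt(22)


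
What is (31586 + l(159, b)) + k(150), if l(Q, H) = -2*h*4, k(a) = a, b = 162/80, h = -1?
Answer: 31744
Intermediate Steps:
b = 81/40 (b = 162*(1/80) = 81/40 ≈ 2.0250)
l(Q, H) = 8 (l(Q, H) = -2*(-1)*4 = 2*4 = 8)
(31586 + l(159, b)) + k(150) = (31586 + 8) + 150 = 31594 + 150 = 31744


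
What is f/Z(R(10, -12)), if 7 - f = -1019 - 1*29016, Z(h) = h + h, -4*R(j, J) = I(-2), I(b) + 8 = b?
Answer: 30042/5 ≈ 6008.4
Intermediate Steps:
I(b) = -8 + b
R(j, J) = 5/2 (R(j, J) = -(-8 - 2)/4 = -¼*(-10) = 5/2)
Z(h) = 2*h
f = 30042 (f = 7 - (-1019 - 1*29016) = 7 - (-1019 - 29016) = 7 - 1*(-30035) = 7 + 30035 = 30042)
f/Z(R(10, -12)) = 30042/((2*(5/2))) = 30042/5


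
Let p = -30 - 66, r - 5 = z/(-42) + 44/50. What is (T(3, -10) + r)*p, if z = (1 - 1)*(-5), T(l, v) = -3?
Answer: -6912/25 ≈ -276.48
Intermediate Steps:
z = 0 (z = 0*(-5) = 0)
r = 147/25 (r = 5 + (0/(-42) + 44/50) = 5 + (0*(-1/42) + 44*(1/50)) = 5 + (0 + 22/25) = 5 + 22/25 = 147/25 ≈ 5.8800)
p = -96
(T(3, -10) + r)*p = (-3 + 147/25)*(-96) = (72/25)*(-96) = -6912/25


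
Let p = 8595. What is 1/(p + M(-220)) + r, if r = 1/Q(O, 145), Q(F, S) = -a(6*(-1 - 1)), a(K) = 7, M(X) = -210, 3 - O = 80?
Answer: -8378/58695 ≈ -0.14274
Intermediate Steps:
O = -77 (O = 3 - 1*80 = 3 - 80 = -77)
Q(F, S) = -7 (Q(F, S) = -1*7 = -7)
r = -⅐ (r = 1/(-7) = -⅐ ≈ -0.14286)
1/(p + M(-220)) + r = 1/(8595 - 210) - ⅐ = 1/8385 - ⅐ = -8378/58695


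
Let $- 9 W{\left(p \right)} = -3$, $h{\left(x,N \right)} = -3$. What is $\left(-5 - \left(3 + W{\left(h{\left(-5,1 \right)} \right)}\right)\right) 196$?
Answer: $- \frac{4900}{3} \approx -1633.3$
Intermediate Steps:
$W{\left(p \right)} = \frac{1}{3}$ ($W{\left(p \right)} = \left(- \frac{1}{9}\right) \left(-3\right) = \frac{1}{3}$)
$\left(-5 - \left(3 + W{\left(h{\left(-5,1 \right)} \right)}\right)\right) 196 = \left(-5 - \frac{10}{3}\right) 196 = \left(- \frac{25}{3}\right) 196 = - \frac{4900}{3}$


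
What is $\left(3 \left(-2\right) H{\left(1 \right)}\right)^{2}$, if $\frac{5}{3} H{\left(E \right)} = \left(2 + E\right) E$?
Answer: $\frac{2916}{25} \approx 116.64$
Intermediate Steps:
$H{\left(E \right)} = \frac{3 E \left(2 + E\right)}{5}$ ($H{\left(E \right)} = \frac{3 \left(2 + E\right) E}{5} = \frac{3 E \left(2 + E\right)}{5}$)
$\left(3 \left(-2\right) H{\left(1 \right)}\right)^{2} = \left(3 \left(-2\right) \frac{3}{5} \cdot 1 \left(2 + 1\right)\right)^{2} = \left(- 6 \cdot \frac{3}{5} \cdot 1 \cdot 3\right)^{2} = \left(\left(-6\right) \frac{9}{5}\right)^{2} = \left(- \frac{54}{5}\right)^{2} = \frac{2916}{25}$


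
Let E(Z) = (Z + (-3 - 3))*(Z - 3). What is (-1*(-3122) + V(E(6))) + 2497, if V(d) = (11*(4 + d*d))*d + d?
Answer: 5619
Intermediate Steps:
E(Z) = (-6 + Z)*(-3 + Z) (E(Z) = (Z - 6)*(-3 + Z) = (-6 + Z)*(-3 + Z))
V(d) = d + d*(44 + 11*d**2) (V(d) = (11*(4 + d**2))*d + d = (44 + 11*d**2)*d + d = d*(44 + 11*d**2) + d = d + d*(44 + 11*d**2))
(-1*(-3122) + V(E(6))) + 2497 = (-1*(-3122) + (18 + 6**2 - 9*6)*(45 + 11*(18 + 6**2 - 9*6)**2)) + 2497 = (3122 + (18 + 36 - 54)*(45 + 11*(18 + 36 - 54)**2)) + 2497 = (3122 + 0*(45 + 11*0**2)) + 2497 = (3122 + 0*(45 + 11*0)) + 2497 = (3122 + 0*(45 + 0)) + 2497 = (3122 + 0*45) + 2497 = (3122 + 0) + 2497 = 3122 + 2497 = 5619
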